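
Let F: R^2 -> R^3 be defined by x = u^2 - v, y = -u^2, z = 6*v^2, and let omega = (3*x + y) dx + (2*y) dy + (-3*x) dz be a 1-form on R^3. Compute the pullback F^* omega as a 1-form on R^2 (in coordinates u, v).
F^* omega = (8*u^3 - 6*u*v) du + (-36*u^2*v - 2*u^2 + 36*v^2 + 3*v) dv

Using F^*(f dg) = (f ∘ F) d(g ∘ F), substitute each coordinate x_i by F_i(u, v) in f_i, and replace dx_i by d F_i = (∂F_i/∂u) du + (∂F_i/∂v) dv.
  For the x component: f_1(F) = 2*u^2 - 3*v; d F_1 = (2*u) du + (-1) dv
  For the y component: f_2(F) = -2*u^2; d F_2 = (-2*u) du + (0) dv
  For the z component: f_3(F) = -3*u^2 + 3*v; d F_3 = (0) du + (12*v) dv
Combining and collecting du, dv coefficients:
  coeff of du: 8*u^3 - 6*u*v
  coeff of dv: -36*u^2*v - 2*u^2 + 36*v^2 + 3*v
F^* omega = (8*u^3 - 6*u*v) du + (-36*u^2*v - 2*u^2 + 36*v^2 + 3*v) dv.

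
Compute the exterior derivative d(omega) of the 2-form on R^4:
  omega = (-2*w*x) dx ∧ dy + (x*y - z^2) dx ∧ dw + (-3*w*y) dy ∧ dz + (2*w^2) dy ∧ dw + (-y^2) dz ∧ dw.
d(omega) = (-3*x) dx ∧ dy ∧ dw + (2*z) dx ∧ dz ∧ dw + (-5*y) dy ∧ dz ∧ dw

For a 2-form omega = sum_{i<j} g_{ij} dx_i ∧ dx_j, the exterior derivative is
  d(omega) = sum_{i<j} d(g_{ij}) ∧ dx_i ∧ dx_j = sum_{i<j, k} (∂g_{ij}/∂x_k) dx_k ∧ dx_i ∧ dx_j.
Expand each term, using dx_k ∧ dx_i ∧ dx_j = sgn(permutation) dx_{(a)} ∧ dx_{(b)} ∧ dx_{(c)} with (a < b < c) sorted:
  d(-2*w*x) includes (∂/∂w)(-2*w*x) dw = (-2*x) dw, which multiplied by dx ∧ dy gives (-2*x) dx ∧ dy ∧ dw
  d(x*y - z^2) includes (∂/∂y)(x*y - z^2) dy = (x) dy, which multiplied by dx ∧ dw gives (-x) dx ∧ dy ∧ dw
  d(x*y - z^2) includes (∂/∂z)(x*y - z^2) dz = (-2*z) dz, which multiplied by dx ∧ dw gives (2*z) dx ∧ dz ∧ dw
  d(-3*w*y) includes (∂/∂w)(-3*w*y) dw = (-3*y) dw, which multiplied by dy ∧ dz gives (-3*y) dy ∧ dz ∧ dw
  d(-y^2) includes (∂/∂y)(-y^2) dy = (-2*y) dy, which multiplied by dz ∧ dw gives (-2*y) dy ∧ dz ∧ dw
Collecting like 3-forms: d(omega) = (-3*x) dx ∧ dy ∧ dw + (2*z) dx ∧ dz ∧ dw + (-5*y) dy ∧ dz ∧ dw.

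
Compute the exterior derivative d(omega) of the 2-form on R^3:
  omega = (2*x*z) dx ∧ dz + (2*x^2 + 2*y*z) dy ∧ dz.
d(omega) = (4*x) dx ∧ dy ∧ dz

For a 2-form omega = sum_{i<j} g_{ij} dx_i ∧ dx_j, the exterior derivative is
  d(omega) = sum_{i<j} d(g_{ij}) ∧ dx_i ∧ dx_j = sum_{i<j, k} (∂g_{ij}/∂x_k) dx_k ∧ dx_i ∧ dx_j.
Expand each term, using dx_k ∧ dx_i ∧ dx_j = sgn(permutation) dx_{(a)} ∧ dx_{(b)} ∧ dx_{(c)} with (a < b < c) sorted:
  d(2*x^2 + 2*y*z) includes (∂/∂x)(2*x^2 + 2*y*z) dx = (4*x) dx, which multiplied by dy ∧ dz gives (4*x) dx ∧ dy ∧ dz
Collecting like 3-forms: d(omega) = (4*x) dx ∧ dy ∧ dz.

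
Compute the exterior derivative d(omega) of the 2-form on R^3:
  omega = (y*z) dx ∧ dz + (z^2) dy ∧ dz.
d(omega) = (-z) dx ∧ dy ∧ dz

For a 2-form omega = sum_{i<j} g_{ij} dx_i ∧ dx_j, the exterior derivative is
  d(omega) = sum_{i<j} d(g_{ij}) ∧ dx_i ∧ dx_j = sum_{i<j, k} (∂g_{ij}/∂x_k) dx_k ∧ dx_i ∧ dx_j.
Expand each term, using dx_k ∧ dx_i ∧ dx_j = sgn(permutation) dx_{(a)} ∧ dx_{(b)} ∧ dx_{(c)} with (a < b < c) sorted:
  d(y*z) includes (∂/∂y)(y*z) dy = (z) dy, which multiplied by dx ∧ dz gives (-z) dx ∧ dy ∧ dz
Collecting like 3-forms: d(omega) = (-z) dx ∧ dy ∧ dz.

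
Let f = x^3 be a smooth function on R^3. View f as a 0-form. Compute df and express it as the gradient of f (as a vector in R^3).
df = (3*x^2) dx + (0) dy + (0) dz; grad f = (3*x^2, 0, 0)

For a 0-form f, d f = (∂f/∂x) dx + (∂f/∂y) dy + (∂f/∂z) dz. The components of the vector representation are exactly the entries of grad f in Cartesian coordinates:
  ∂f/∂x = 3*x^2
  ∂f/∂y = 0
  ∂f/∂z = 0.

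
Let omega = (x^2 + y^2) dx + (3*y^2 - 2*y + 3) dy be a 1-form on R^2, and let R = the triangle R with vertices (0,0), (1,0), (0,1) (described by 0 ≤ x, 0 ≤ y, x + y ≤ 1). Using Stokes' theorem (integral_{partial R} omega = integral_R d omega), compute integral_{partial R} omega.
integral_(partial R) omega = -1/3

Stokes: integral_partial_R omega = integral_R d omega with d omega = (∂Q/∂x - ∂P/∂y) dx ∧ dy.
  ∂Q/∂x = 0
  ∂P/∂y = 2*y
  integrand = ∂Q/∂x - ∂P/∂y = -2*y.
Integrating over R: integral_0^1 integral_0^{1-x} (-2*y) dy dx = -1/3.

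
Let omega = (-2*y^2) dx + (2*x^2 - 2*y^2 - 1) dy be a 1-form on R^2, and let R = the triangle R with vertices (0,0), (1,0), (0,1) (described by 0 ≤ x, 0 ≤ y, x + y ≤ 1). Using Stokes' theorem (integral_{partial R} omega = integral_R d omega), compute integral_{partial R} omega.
integral_(partial R) omega = 4/3

Stokes: integral_partial_R omega = integral_R d omega with d omega = (∂Q/∂x - ∂P/∂y) dx ∧ dy.
  ∂Q/∂x = 4*x
  ∂P/∂y = -4*y
  integrand = ∂Q/∂x - ∂P/∂y = 4*x + 4*y.
Integrating over R: integral_0^1 integral_0^{1-x} (4*x + 4*y) dy dx = 4/3.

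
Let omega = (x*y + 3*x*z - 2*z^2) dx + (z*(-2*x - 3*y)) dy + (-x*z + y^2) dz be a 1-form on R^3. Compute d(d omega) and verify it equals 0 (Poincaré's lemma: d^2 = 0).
d(d omega) = 0

Step 1: d omega = sum_{i<j} (∂f_j/∂x_i - ∂f_i/∂x_j) dx_i ∧ dx_j:
  coeff of dx ∧ dy: -x - 2*z
  coeff of dx ∧ dz: -3*x + 3*z
  coeff of dy ∧ dz: 2*x + 5*y
Step 2: Apply d again to each 2-form coefficient. The only possible 3-form in R^3 is dx ∧ dy ∧ dz, with coefficient
  ∂(coeff of dy∧dz)/∂x - ∂(coeff of dx∧dz)/∂y + ∂(coeff of dx∧dy)/∂z
  = ∂/∂x (2*x + 5*y) - ∂/∂y (-3*x + 3*z) + ∂/∂z (-x - 2*z).
Each of these terms simplifies to sums of mixed partials that cancel in pairs. The result is 0 (by equality of mixed partials for smooth functions — Schwarz / Clairaut).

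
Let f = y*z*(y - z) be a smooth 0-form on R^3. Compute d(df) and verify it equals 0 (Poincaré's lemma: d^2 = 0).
d(df) = 0

Step 1: df = sum_i (∂f/∂x_i) dx_i = (0) dx + (z*(2*y - z)) dy + (y*(y - 2*z)) dz.
Step 2: Apply d again. Using the 1-form formula, the coefficient of dx ∧ dy in d(df) is ∂^2 f/∂x ∂y - ∂^2 f/∂y ∂x = (0) - (0) = 0 (equality of mixed partials for smooth f).
Similarly for dx ∧ dz and dy ∧ dz — all coefficients vanish. So d(df) = 0.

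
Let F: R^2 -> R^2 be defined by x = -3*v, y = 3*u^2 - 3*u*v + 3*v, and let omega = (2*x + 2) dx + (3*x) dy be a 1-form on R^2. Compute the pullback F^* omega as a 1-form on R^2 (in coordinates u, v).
F^* omega = (27*v*(-2*u + v)) du + (27*u*v - 9*v - 6) dv

Using F^*(f dg) = (f ∘ F) d(g ∘ F), substitute each coordinate x_i by F_i(u, v) in f_i, and replace dx_i by d F_i = (∂F_i/∂u) du + (∂F_i/∂v) dv.
  For the x component: f_1(F) = 2 - 6*v; d F_1 = (0) du + (-3) dv
  For the y component: f_2(F) = -9*v; d F_2 = (6*u - 3*v) du + (3 - 3*u) dv
Combining and collecting du, dv coefficients:
  coeff of du: 27*v*(-2*u + v)
  coeff of dv: 27*u*v - 9*v - 6
F^* omega = (27*v*(-2*u + v)) du + (27*u*v - 9*v - 6) dv.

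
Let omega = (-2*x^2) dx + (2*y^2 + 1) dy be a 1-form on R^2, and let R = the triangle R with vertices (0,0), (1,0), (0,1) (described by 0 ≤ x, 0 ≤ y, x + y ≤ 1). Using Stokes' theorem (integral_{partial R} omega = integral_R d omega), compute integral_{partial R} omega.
integral_(partial R) omega = 0

Stokes: integral_partial_R omega = integral_R d omega with d omega = (∂Q/∂x - ∂P/∂y) dx ∧ dy.
  ∂Q/∂x = 0
  ∂P/∂y = 0
  integrand = ∂Q/∂x - ∂P/∂y = 0.
Integrating over R: integral_0^1 integral_0^{1-x} (0) dy dx = 0.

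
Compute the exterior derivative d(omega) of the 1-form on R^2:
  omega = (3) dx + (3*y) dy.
d(omega) = 0

For a 1-form omega = sum_i f_i dx_i, the exterior derivative is
  d(omega) = sum_{i < j} (∂f_j/∂x_i - ∂f_i/∂x_j) dx_i ∧ dx_j.

Assembling: d(omega) = 0.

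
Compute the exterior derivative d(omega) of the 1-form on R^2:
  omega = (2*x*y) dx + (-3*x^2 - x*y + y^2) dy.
d(omega) = (-8*x - y) dx ∧ dy

For a 1-form omega = sum_i f_i dx_i, the exterior derivative is
  d(omega) = sum_{i < j} (∂f_j/∂x_i - ∂f_i/∂x_j) dx_i ∧ dx_j.
  coefficient of dx ∧ dy: ∂f_2/∂x - ∂f_1/∂y = ∂(-3*x^2 - x*y + y^2)/∂x - ∂(2*x*y)/∂y = -8*x - y
Assembling: d(omega) = (-8*x - y) dx ∧ dy.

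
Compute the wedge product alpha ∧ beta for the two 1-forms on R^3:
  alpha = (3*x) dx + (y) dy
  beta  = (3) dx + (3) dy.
alpha ∧ beta = (9*x - 3*y) dx ∧ dy

Distribute the wedge, using dx_i ∧ dx_j = -dx_j ∧ dx_i and dx_i ∧ dx_i = 0. For each pair (i, j) with i < j, the coefficient of dx_i ∧ dx_j in alpha ∧ beta is (alpha_i * beta_j - alpha_j * beta_i). Collecting: alpha ∧ beta = (9*x - 3*y) dx ∧ dy.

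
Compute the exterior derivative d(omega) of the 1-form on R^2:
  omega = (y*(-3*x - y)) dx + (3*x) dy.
d(omega) = (3*x + 2*y + 3) dx ∧ dy

For a 1-form omega = sum_i f_i dx_i, the exterior derivative is
  d(omega) = sum_{i < j} (∂f_j/∂x_i - ∂f_i/∂x_j) dx_i ∧ dx_j.
  coefficient of dx ∧ dy: ∂f_2/∂x - ∂f_1/∂y = ∂(3*x)/∂x - ∂(y*(-3*x - y))/∂y = 3*x + 2*y + 3
Assembling: d(omega) = (3*x + 2*y + 3) dx ∧ dy.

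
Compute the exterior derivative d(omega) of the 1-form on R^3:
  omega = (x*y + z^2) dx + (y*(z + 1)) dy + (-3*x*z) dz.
d(omega) = (-x) dx ∧ dy + (-5*z) dx ∧ dz + (-y) dy ∧ dz

For a 1-form omega = sum_i f_i dx_i, the exterior derivative is
  d(omega) = sum_{i < j} (∂f_j/∂x_i - ∂f_i/∂x_j) dx_i ∧ dx_j.
  coefficient of dx ∧ dy: ∂f_2/∂x - ∂f_1/∂y = ∂(y*(z + 1))/∂x - ∂(x*y + z^2)/∂y = -x
  coefficient of dx ∧ dz: ∂f_3/∂x - ∂f_1/∂z = ∂(-3*x*z)/∂x - ∂(x*y + z^2)/∂z = -5*z
  coefficient of dy ∧ dz: ∂f_3/∂y - ∂f_2/∂z = ∂(-3*x*z)/∂y - ∂(y*(z + 1))/∂z = -y
Assembling: d(omega) = (-x) dx ∧ dy + (-5*z) dx ∧ dz + (-y) dy ∧ dz.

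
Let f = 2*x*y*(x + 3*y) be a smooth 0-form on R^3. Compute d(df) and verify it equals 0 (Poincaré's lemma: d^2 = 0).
d(df) = 0

Step 1: df = sum_i (∂f/∂x_i) dx_i = (2*y*(2*x + 3*y)) dx + (2*x*(x + 6*y)) dy + (0) dz.
Step 2: Apply d again. Using the 1-form formula, the coefficient of dx ∧ dy in d(df) is ∂^2 f/∂x ∂y - ∂^2 f/∂y ∂x = (4*x + 12*y) - (4*x + 12*y) = 0 (equality of mixed partials for smooth f).
Similarly for dx ∧ dz and dy ∧ dz — all coefficients vanish. So d(df) = 0.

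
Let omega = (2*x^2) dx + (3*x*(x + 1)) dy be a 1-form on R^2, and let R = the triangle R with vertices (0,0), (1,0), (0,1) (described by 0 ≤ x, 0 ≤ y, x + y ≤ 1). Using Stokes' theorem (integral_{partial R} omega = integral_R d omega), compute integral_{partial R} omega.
integral_(partial R) omega = 5/2

Stokes: integral_partial_R omega = integral_R d omega with d omega = (∂Q/∂x - ∂P/∂y) dx ∧ dy.
  ∂Q/∂x = 6*x + 3
  ∂P/∂y = 0
  integrand = ∂Q/∂x - ∂P/∂y = 6*x + 3.
Integrating over R: integral_0^1 integral_0^{1-x} (6*x + 3) dy dx = 5/2.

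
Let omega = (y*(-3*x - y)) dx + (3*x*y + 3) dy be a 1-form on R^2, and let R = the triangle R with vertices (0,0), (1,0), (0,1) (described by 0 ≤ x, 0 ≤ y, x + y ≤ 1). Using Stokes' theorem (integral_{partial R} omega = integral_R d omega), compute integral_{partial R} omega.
integral_(partial R) omega = 4/3

Stokes: integral_partial_R omega = integral_R d omega with d omega = (∂Q/∂x - ∂P/∂y) dx ∧ dy.
  ∂Q/∂x = 3*y
  ∂P/∂y = -3*x - 2*y
  integrand = ∂Q/∂x - ∂P/∂y = 3*x + 5*y.
Integrating over R: integral_0^1 integral_0^{1-x} (3*x + 5*y) dy dx = 4/3.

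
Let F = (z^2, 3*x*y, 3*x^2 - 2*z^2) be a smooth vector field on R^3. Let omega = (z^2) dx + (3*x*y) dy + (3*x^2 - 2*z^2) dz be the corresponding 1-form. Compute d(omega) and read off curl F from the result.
d(omega) = (0) dy ∧ dz + (-6*x + 2*z) dz ∧ dx + (3*y) dx ∧ dy; curl F = (0, -6*x + 2*z, 3*y)

d omega = sum_{i<j} (∂f_j/∂x_i - ∂f_i/∂x_j) dx_i ∧ dx_j. Under the identification (dy ∧ dz, dz ∧ dx, dx ∧ dy) ↔ (e_x, e_y, e_z), the coefficients are exactly the components of curl F. Compute:
  ∂R/∂y - ∂Q/∂z = (0) - (0) = 0
  ∂P/∂z - ∂R/∂x = (2*z) - (6*x) = -6*x + 2*z
  ∂Q/∂x - ∂P/∂y = (3*y) - (0) = 3*y.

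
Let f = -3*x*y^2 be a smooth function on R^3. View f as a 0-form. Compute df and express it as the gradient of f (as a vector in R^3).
df = (-3*y^2) dx + (-6*x*y) dy + (0) dz; grad f = (-3*y^2, -6*x*y, 0)

For a 0-form f, d f = (∂f/∂x) dx + (∂f/∂y) dy + (∂f/∂z) dz. The components of the vector representation are exactly the entries of grad f in Cartesian coordinates:
  ∂f/∂x = -3*y^2
  ∂f/∂y = -6*x*y
  ∂f/∂z = 0.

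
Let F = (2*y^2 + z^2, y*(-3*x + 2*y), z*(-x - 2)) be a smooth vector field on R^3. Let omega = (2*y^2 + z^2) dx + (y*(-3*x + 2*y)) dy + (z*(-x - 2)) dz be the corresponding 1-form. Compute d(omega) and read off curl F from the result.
d(omega) = (0) dy ∧ dz + (3*z) dz ∧ dx + (-7*y) dx ∧ dy; curl F = (0, 3*z, -7*y)

d omega = sum_{i<j} (∂f_j/∂x_i - ∂f_i/∂x_j) dx_i ∧ dx_j. Under the identification (dy ∧ dz, dz ∧ dx, dx ∧ dy) ↔ (e_x, e_y, e_z), the coefficients are exactly the components of curl F. Compute:
  ∂R/∂y - ∂Q/∂z = (0) - (0) = 0
  ∂P/∂z - ∂R/∂x = (2*z) - (-z) = 3*z
  ∂Q/∂x - ∂P/∂y = (-3*y) - (4*y) = -7*y.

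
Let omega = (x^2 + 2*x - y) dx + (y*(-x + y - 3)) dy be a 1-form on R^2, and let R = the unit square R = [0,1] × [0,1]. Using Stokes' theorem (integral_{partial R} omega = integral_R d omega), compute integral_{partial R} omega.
integral_(partial R) omega = 1/2

Stokes: integral_partial_R omega = integral_R d omega with d omega = (∂Q/∂x - ∂P/∂y) dx ∧ dy.
  ∂Q/∂x = -y
  ∂P/∂y = -1
  integrand = ∂Q/∂x - ∂P/∂y = 1 - y.
Integrating over R: integral_0^1 integral_0^1 (1 - y) dx dy = 1/2.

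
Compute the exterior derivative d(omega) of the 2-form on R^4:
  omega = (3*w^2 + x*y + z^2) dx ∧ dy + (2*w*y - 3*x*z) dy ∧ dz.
d(omega) = (-z) dx ∧ dy ∧ dz + (6*w) dx ∧ dy ∧ dw + (2*y) dy ∧ dz ∧ dw

For a 2-form omega = sum_{i<j} g_{ij} dx_i ∧ dx_j, the exterior derivative is
  d(omega) = sum_{i<j} d(g_{ij}) ∧ dx_i ∧ dx_j = sum_{i<j, k} (∂g_{ij}/∂x_k) dx_k ∧ dx_i ∧ dx_j.
Expand each term, using dx_k ∧ dx_i ∧ dx_j = sgn(permutation) dx_{(a)} ∧ dx_{(b)} ∧ dx_{(c)} with (a < b < c) sorted:
  d(3*w^2 + x*y + z^2) includes (∂/∂z)(3*w^2 + x*y + z^2) dz = (2*z) dz, which multiplied by dx ∧ dy gives (2*z) dx ∧ dy ∧ dz
  d(3*w^2 + x*y + z^2) includes (∂/∂w)(3*w^2 + x*y + z^2) dw = (6*w) dw, which multiplied by dx ∧ dy gives (6*w) dx ∧ dy ∧ dw
  d(2*w*y - 3*x*z) includes (∂/∂x)(2*w*y - 3*x*z) dx = (-3*z) dx, which multiplied by dy ∧ dz gives (-3*z) dx ∧ dy ∧ dz
  d(2*w*y - 3*x*z) includes (∂/∂w)(2*w*y - 3*x*z) dw = (2*y) dw, which multiplied by dy ∧ dz gives (2*y) dy ∧ dz ∧ dw
Collecting like 3-forms: d(omega) = (-z) dx ∧ dy ∧ dz + (6*w) dx ∧ dy ∧ dw + (2*y) dy ∧ dz ∧ dw.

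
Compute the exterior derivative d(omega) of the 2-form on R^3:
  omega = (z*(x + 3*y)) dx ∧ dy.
d(omega) = (x + 3*y) dx ∧ dy ∧ dz

For a 2-form omega = sum_{i<j} g_{ij} dx_i ∧ dx_j, the exterior derivative is
  d(omega) = sum_{i<j} d(g_{ij}) ∧ dx_i ∧ dx_j = sum_{i<j, k} (∂g_{ij}/∂x_k) dx_k ∧ dx_i ∧ dx_j.
Expand each term, using dx_k ∧ dx_i ∧ dx_j = sgn(permutation) dx_{(a)} ∧ dx_{(b)} ∧ dx_{(c)} with (a < b < c) sorted:
  d(z*(x + 3*y)) includes (∂/∂z)(z*(x + 3*y)) dz = (x + 3*y) dz, which multiplied by dx ∧ dy gives (x + 3*y) dx ∧ dy ∧ dz
Collecting like 3-forms: d(omega) = (x + 3*y) dx ∧ dy ∧ dz.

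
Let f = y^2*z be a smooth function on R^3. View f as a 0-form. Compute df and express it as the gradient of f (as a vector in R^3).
df = (0) dx + (2*y*z) dy + (y^2) dz; grad f = (0, 2*y*z, y^2)

For a 0-form f, d f = (∂f/∂x) dx + (∂f/∂y) dy + (∂f/∂z) dz. The components of the vector representation are exactly the entries of grad f in Cartesian coordinates:
  ∂f/∂x = 0
  ∂f/∂y = 2*y*z
  ∂f/∂z = y^2.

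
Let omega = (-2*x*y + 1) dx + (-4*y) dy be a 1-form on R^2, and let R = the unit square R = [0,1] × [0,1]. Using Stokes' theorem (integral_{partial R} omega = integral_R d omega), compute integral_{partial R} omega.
integral_(partial R) omega = 1

Stokes: integral_partial_R omega = integral_R d omega with d omega = (∂Q/∂x - ∂P/∂y) dx ∧ dy.
  ∂Q/∂x = 0
  ∂P/∂y = -2*x
  integrand = ∂Q/∂x - ∂P/∂y = 2*x.
Integrating over R: integral_0^1 integral_0^1 (2*x) dx dy = 1.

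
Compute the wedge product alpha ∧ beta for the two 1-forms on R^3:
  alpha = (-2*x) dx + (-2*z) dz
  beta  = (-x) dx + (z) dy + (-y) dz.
alpha ∧ beta = (-2*x*z) dx ∧ dy + (2*x*(y - z)) dx ∧ dz + (2*z^2) dy ∧ dz

Distribute the wedge, using dx_i ∧ dx_j = -dx_j ∧ dx_i and dx_i ∧ dx_i = 0. For each pair (i, j) with i < j, the coefficient of dx_i ∧ dx_j in alpha ∧ beta is (alpha_i * beta_j - alpha_j * beta_i). Collecting: alpha ∧ beta = (-2*x*z) dx ∧ dy + (2*x*(y - z)) dx ∧ dz + (2*z^2) dy ∧ dz.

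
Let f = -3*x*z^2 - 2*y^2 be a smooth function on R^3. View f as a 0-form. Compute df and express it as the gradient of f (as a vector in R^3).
df = (-3*z^2) dx + (-4*y) dy + (-6*x*z) dz; grad f = (-3*z^2, -4*y, -6*x*z)

For a 0-form f, d f = (∂f/∂x) dx + (∂f/∂y) dy + (∂f/∂z) dz. The components of the vector representation are exactly the entries of grad f in Cartesian coordinates:
  ∂f/∂x = -3*z^2
  ∂f/∂y = -4*y
  ∂f/∂z = -6*x*z.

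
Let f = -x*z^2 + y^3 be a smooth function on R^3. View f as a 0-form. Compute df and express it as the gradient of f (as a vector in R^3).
df = (-z^2) dx + (3*y^2) dy + (-2*x*z) dz; grad f = (-z^2, 3*y^2, -2*x*z)

For a 0-form f, d f = (∂f/∂x) dx + (∂f/∂y) dy + (∂f/∂z) dz. The components of the vector representation are exactly the entries of grad f in Cartesian coordinates:
  ∂f/∂x = -z^2
  ∂f/∂y = 3*y^2
  ∂f/∂z = -2*x*z.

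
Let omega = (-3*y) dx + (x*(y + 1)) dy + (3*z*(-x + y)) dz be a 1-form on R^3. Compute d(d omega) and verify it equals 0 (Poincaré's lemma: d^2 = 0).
d(d omega) = 0

Step 1: d omega = sum_{i<j} (∂f_j/∂x_i - ∂f_i/∂x_j) dx_i ∧ dx_j:
  coeff of dx ∧ dy: y + 4
  coeff of dx ∧ dz: -3*z
  coeff of dy ∧ dz: 3*z
Step 2: Apply d again to each 2-form coefficient. The only possible 3-form in R^3 is dx ∧ dy ∧ dz, with coefficient
  ∂(coeff of dy∧dz)/∂x - ∂(coeff of dx∧dz)/∂y + ∂(coeff of dx∧dy)/∂z
  = ∂/∂x (3*z) - ∂/∂y (-3*z) + ∂/∂z (y + 4).
Each of these terms simplifies to sums of mixed partials that cancel in pairs. The result is 0 (by equality of mixed partials for smooth functions — Schwarz / Clairaut).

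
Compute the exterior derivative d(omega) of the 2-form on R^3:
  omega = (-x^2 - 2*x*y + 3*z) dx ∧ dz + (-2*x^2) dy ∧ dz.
d(omega) = (-2*x) dx ∧ dy ∧ dz

For a 2-form omega = sum_{i<j} g_{ij} dx_i ∧ dx_j, the exterior derivative is
  d(omega) = sum_{i<j} d(g_{ij}) ∧ dx_i ∧ dx_j = sum_{i<j, k} (∂g_{ij}/∂x_k) dx_k ∧ dx_i ∧ dx_j.
Expand each term, using dx_k ∧ dx_i ∧ dx_j = sgn(permutation) dx_{(a)} ∧ dx_{(b)} ∧ dx_{(c)} with (a < b < c) sorted:
  d(-x^2 - 2*x*y + 3*z) includes (∂/∂y)(-x^2 - 2*x*y + 3*z) dy = (-2*x) dy, which multiplied by dx ∧ dz gives (2*x) dx ∧ dy ∧ dz
  d(-2*x^2) includes (∂/∂x)(-2*x^2) dx = (-4*x) dx, which multiplied by dy ∧ dz gives (-4*x) dx ∧ dy ∧ dz
Collecting like 3-forms: d(omega) = (-2*x) dx ∧ dy ∧ dz.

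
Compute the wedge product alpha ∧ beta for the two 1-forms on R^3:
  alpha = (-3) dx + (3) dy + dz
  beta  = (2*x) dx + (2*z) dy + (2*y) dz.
alpha ∧ beta = (-6*x - 6*z) dx ∧ dy + (-2*x - 6*y) dx ∧ dz + (6*y - 2*z) dy ∧ dz

Distribute the wedge, using dx_i ∧ dx_j = -dx_j ∧ dx_i and dx_i ∧ dx_i = 0. For each pair (i, j) with i < j, the coefficient of dx_i ∧ dx_j in alpha ∧ beta is (alpha_i * beta_j - alpha_j * beta_i). Collecting: alpha ∧ beta = (-6*x - 6*z) dx ∧ dy + (-2*x - 6*y) dx ∧ dz + (6*y - 2*z) dy ∧ dz.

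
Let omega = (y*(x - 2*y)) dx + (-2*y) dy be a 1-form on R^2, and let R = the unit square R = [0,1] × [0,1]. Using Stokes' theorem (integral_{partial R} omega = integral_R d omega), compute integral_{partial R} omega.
integral_(partial R) omega = 3/2

Stokes: integral_partial_R omega = integral_R d omega with d omega = (∂Q/∂x - ∂P/∂y) dx ∧ dy.
  ∂Q/∂x = 0
  ∂P/∂y = x - 4*y
  integrand = ∂Q/∂x - ∂P/∂y = -x + 4*y.
Integrating over R: integral_0^1 integral_0^1 (-x + 4*y) dx dy = 3/2.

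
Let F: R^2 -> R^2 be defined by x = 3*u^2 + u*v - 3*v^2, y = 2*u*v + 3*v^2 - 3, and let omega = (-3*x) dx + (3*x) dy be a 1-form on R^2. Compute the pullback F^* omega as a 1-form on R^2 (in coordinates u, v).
F^* omega = (-54*u^3 - 9*u^2*v + 57*u*v^2 - 9*v^3) du + (9*u^3 + 111*u^2*v + 27*u*v^2 - 108*v^3) dv

Using F^*(f dg) = (f ∘ F) d(g ∘ F), substitute each coordinate x_i by F_i(u, v) in f_i, and replace dx_i by d F_i = (∂F_i/∂u) du + (∂F_i/∂v) dv.
  For the x component: f_1(F) = -9*u^2 - 3*u*v + 9*v^2; d F_1 = (6*u + v) du + (u - 6*v) dv
  For the y component: f_2(F) = 9*u^2 + 3*u*v - 9*v^2; d F_2 = (2*v) du + (2*u + 6*v) dv
Combining and collecting du, dv coefficients:
  coeff of du: -54*u^3 - 9*u^2*v + 57*u*v^2 - 9*v^3
  coeff of dv: 9*u^3 + 111*u^2*v + 27*u*v^2 - 108*v^3
F^* omega = (-54*u^3 - 9*u^2*v + 57*u*v^2 - 9*v^3) du + (9*u^3 + 111*u^2*v + 27*u*v^2 - 108*v^3) dv.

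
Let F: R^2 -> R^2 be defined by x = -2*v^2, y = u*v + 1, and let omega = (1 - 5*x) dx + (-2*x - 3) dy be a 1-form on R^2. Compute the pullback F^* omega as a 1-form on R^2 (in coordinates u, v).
F^* omega = (v*(4*v^2 - 3)) du + (4*u*v^2 - 3*u - 40*v^3 - 4*v) dv

Using F^*(f dg) = (f ∘ F) d(g ∘ F), substitute each coordinate x_i by F_i(u, v) in f_i, and replace dx_i by d F_i = (∂F_i/∂u) du + (∂F_i/∂v) dv.
  For the x component: f_1(F) = 10*v^2 + 1; d F_1 = (0) du + (-4*v) dv
  For the y component: f_2(F) = 4*v^2 - 3; d F_2 = (v) du + (u) dv
Combining and collecting du, dv coefficients:
  coeff of du: v*(4*v^2 - 3)
  coeff of dv: 4*u*v^2 - 3*u - 40*v^3 - 4*v
F^* omega = (v*(4*v^2 - 3)) du + (4*u*v^2 - 3*u - 40*v^3 - 4*v) dv.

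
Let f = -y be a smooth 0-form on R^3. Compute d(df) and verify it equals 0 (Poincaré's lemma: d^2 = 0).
d(df) = 0

Step 1: df = sum_i (∂f/∂x_i) dx_i = (0) dx + (-1) dy + (0) dz.
Step 2: Apply d again. Using the 1-form formula, the coefficient of dx ∧ dy in d(df) is ∂^2 f/∂x ∂y - ∂^2 f/∂y ∂x = (0) - (0) = 0 (equality of mixed partials for smooth f).
Similarly for dx ∧ dz and dy ∧ dz — all coefficients vanish. So d(df) = 0.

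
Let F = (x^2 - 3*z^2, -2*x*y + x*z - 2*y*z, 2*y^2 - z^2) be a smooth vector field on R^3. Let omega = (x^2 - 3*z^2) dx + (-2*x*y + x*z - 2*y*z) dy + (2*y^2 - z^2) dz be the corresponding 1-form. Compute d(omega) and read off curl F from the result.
d(omega) = (-x + 6*y) dy ∧ dz + (-6*z) dz ∧ dx + (-2*y + z) dx ∧ dy; curl F = (-x + 6*y, -6*z, -2*y + z)

d omega = sum_{i<j} (∂f_j/∂x_i - ∂f_i/∂x_j) dx_i ∧ dx_j. Under the identification (dy ∧ dz, dz ∧ dx, dx ∧ dy) ↔ (e_x, e_y, e_z), the coefficients are exactly the components of curl F. Compute:
  ∂R/∂y - ∂Q/∂z = (4*y) - (x - 2*y) = -x + 6*y
  ∂P/∂z - ∂R/∂x = (-6*z) - (0) = -6*z
  ∂Q/∂x - ∂P/∂y = (-2*y + z) - (0) = -2*y + z.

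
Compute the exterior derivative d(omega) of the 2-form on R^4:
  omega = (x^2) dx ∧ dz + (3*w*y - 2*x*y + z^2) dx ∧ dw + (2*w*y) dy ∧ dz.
d(omega) = (-3*w + 2*x) dx ∧ dy ∧ dw + (-2*z) dx ∧ dz ∧ dw + (2*y) dy ∧ dz ∧ dw

For a 2-form omega = sum_{i<j} g_{ij} dx_i ∧ dx_j, the exterior derivative is
  d(omega) = sum_{i<j} d(g_{ij}) ∧ dx_i ∧ dx_j = sum_{i<j, k} (∂g_{ij}/∂x_k) dx_k ∧ dx_i ∧ dx_j.
Expand each term, using dx_k ∧ dx_i ∧ dx_j = sgn(permutation) dx_{(a)} ∧ dx_{(b)} ∧ dx_{(c)} with (a < b < c) sorted:
  d(3*w*y - 2*x*y + z^2) includes (∂/∂y)(3*w*y - 2*x*y + z^2) dy = (3*w - 2*x) dy, which multiplied by dx ∧ dw gives (-3*w + 2*x) dx ∧ dy ∧ dw
  d(3*w*y - 2*x*y + z^2) includes (∂/∂z)(3*w*y - 2*x*y + z^2) dz = (2*z) dz, which multiplied by dx ∧ dw gives (-2*z) dx ∧ dz ∧ dw
  d(2*w*y) includes (∂/∂w)(2*w*y) dw = (2*y) dw, which multiplied by dy ∧ dz gives (2*y) dy ∧ dz ∧ dw
Collecting like 3-forms: d(omega) = (-3*w + 2*x) dx ∧ dy ∧ dw + (-2*z) dx ∧ dz ∧ dw + (2*y) dy ∧ dz ∧ dw.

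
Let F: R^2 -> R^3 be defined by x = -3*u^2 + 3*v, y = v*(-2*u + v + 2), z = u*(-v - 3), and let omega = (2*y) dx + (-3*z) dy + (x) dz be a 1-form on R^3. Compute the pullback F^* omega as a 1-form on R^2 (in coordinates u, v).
F^* omega = (27*u^2*v + 9*u^2 - 18*u*v^2 - 42*u*v - 3*v^2 - 9*v) du + (3*u^3 - 6*u^2*v - 18*u^2 + 6*u*v^2 + 9*u*v + 18*u + 6*v^2 + 12*v) dv

Using F^*(f dg) = (f ∘ F) d(g ∘ F), substitute each coordinate x_i by F_i(u, v) in f_i, and replace dx_i by d F_i = (∂F_i/∂u) du + (∂F_i/∂v) dv.
  For the x component: f_1(F) = 2*v*(-2*u + v + 2); d F_1 = (-6*u) du + (3) dv
  For the y component: f_2(F) = 3*u*(v + 3); d F_2 = (-2*v) du + (-2*u + 2*v + 2) dv
  For the z component: f_3(F) = -3*u^2 + 3*v; d F_3 = (-v - 3) du + (-u) dv
Combining and collecting du, dv coefficients:
  coeff of du: 27*u^2*v + 9*u^2 - 18*u*v^2 - 42*u*v - 3*v^2 - 9*v
  coeff of dv: 3*u^3 - 6*u^2*v - 18*u^2 + 6*u*v^2 + 9*u*v + 18*u + 6*v^2 + 12*v
F^* omega = (27*u^2*v + 9*u^2 - 18*u*v^2 - 42*u*v - 3*v^2 - 9*v) du + (3*u^3 - 6*u^2*v - 18*u^2 + 6*u*v^2 + 9*u*v + 18*u + 6*v^2 + 12*v) dv.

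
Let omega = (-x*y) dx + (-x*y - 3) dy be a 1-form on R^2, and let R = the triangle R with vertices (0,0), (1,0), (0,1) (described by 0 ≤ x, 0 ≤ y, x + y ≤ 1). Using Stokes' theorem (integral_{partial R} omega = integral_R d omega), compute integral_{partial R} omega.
integral_(partial R) omega = 0

Stokes: integral_partial_R omega = integral_R d omega with d omega = (∂Q/∂x - ∂P/∂y) dx ∧ dy.
  ∂Q/∂x = -y
  ∂P/∂y = -x
  integrand = ∂Q/∂x - ∂P/∂y = x - y.
Integrating over R: integral_0^1 integral_0^{1-x} (x - y) dy dx = 0.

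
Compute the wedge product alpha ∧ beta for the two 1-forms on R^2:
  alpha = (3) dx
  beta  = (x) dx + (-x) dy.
alpha ∧ beta = (-3*x) dx ∧ dy

Distribute the wedge, using dx_i ∧ dx_j = -dx_j ∧ dx_i and dx_i ∧ dx_i = 0. For each pair (i, j) with i < j, the coefficient of dx_i ∧ dx_j in alpha ∧ beta is (alpha_i * beta_j - alpha_j * beta_i). Collecting: alpha ∧ beta = (-3*x) dx ∧ dy.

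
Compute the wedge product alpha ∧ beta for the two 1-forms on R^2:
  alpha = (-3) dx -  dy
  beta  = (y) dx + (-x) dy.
alpha ∧ beta = (3*x + y) dx ∧ dy

Distribute the wedge, using dx_i ∧ dx_j = -dx_j ∧ dx_i and dx_i ∧ dx_i = 0. For each pair (i, j) with i < j, the coefficient of dx_i ∧ dx_j in alpha ∧ beta is (alpha_i * beta_j - alpha_j * beta_i). Collecting: alpha ∧ beta = (3*x + y) dx ∧ dy.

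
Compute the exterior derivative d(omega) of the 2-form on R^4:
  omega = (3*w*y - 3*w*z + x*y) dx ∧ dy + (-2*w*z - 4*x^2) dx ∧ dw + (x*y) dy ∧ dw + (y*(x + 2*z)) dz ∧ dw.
d(omega) = (-3*w) dx ∧ dy ∧ dz + (4*y - 3*z) dx ∧ dy ∧ dw + (2*w + y) dx ∧ dz ∧ dw + (x + 2*z) dy ∧ dz ∧ dw

For a 2-form omega = sum_{i<j} g_{ij} dx_i ∧ dx_j, the exterior derivative is
  d(omega) = sum_{i<j} d(g_{ij}) ∧ dx_i ∧ dx_j = sum_{i<j, k} (∂g_{ij}/∂x_k) dx_k ∧ dx_i ∧ dx_j.
Expand each term, using dx_k ∧ dx_i ∧ dx_j = sgn(permutation) dx_{(a)} ∧ dx_{(b)} ∧ dx_{(c)} with (a < b < c) sorted:
  d(3*w*y - 3*w*z + x*y) includes (∂/∂z)(3*w*y - 3*w*z + x*y) dz = (-3*w) dz, which multiplied by dx ∧ dy gives (-3*w) dx ∧ dy ∧ dz
  d(3*w*y - 3*w*z + x*y) includes (∂/∂w)(3*w*y - 3*w*z + x*y) dw = (3*y - 3*z) dw, which multiplied by dx ∧ dy gives (3*y - 3*z) dx ∧ dy ∧ dw
  d(-2*w*z - 4*x^2) includes (∂/∂z)(-2*w*z - 4*x^2) dz = (-2*w) dz, which multiplied by dx ∧ dw gives (2*w) dx ∧ dz ∧ dw
  d(x*y) includes (∂/∂x)(x*y) dx = (y) dx, which multiplied by dy ∧ dw gives (y) dx ∧ dy ∧ dw
  d(y*(x + 2*z)) includes (∂/∂x)(y*(x + 2*z)) dx = (y) dx, which multiplied by dz ∧ dw gives (y) dx ∧ dz ∧ dw
  d(y*(x + 2*z)) includes (∂/∂y)(y*(x + 2*z)) dy = (x + 2*z) dy, which multiplied by dz ∧ dw gives (x + 2*z) dy ∧ dz ∧ dw
Collecting like 3-forms: d(omega) = (-3*w) dx ∧ dy ∧ dz + (4*y - 3*z) dx ∧ dy ∧ dw + (2*w + y) dx ∧ dz ∧ dw + (x + 2*z) dy ∧ dz ∧ dw.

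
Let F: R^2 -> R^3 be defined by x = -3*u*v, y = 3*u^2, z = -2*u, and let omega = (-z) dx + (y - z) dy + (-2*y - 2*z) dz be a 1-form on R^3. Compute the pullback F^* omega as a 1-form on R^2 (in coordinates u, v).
F^* omega = (2*u*(9*u^2 + 12*u - 3*v - 4)) du + (-6*u^2) dv

Using F^*(f dg) = (f ∘ F) d(g ∘ F), substitute each coordinate x_i by F_i(u, v) in f_i, and replace dx_i by d F_i = (∂F_i/∂u) du + (∂F_i/∂v) dv.
  For the x component: f_1(F) = 2*u; d F_1 = (-3*v) du + (-3*u) dv
  For the y component: f_2(F) = u*(3*u + 2); d F_2 = (6*u) du + (0) dv
  For the z component: f_3(F) = 2*u*(2 - 3*u); d F_3 = (-2) du + (0) dv
Combining and collecting du, dv coefficients:
  coeff of du: 2*u*(9*u^2 + 12*u - 3*v - 4)
  coeff of dv: -6*u^2
F^* omega = (2*u*(9*u^2 + 12*u - 3*v - 4)) du + (-6*u^2) dv.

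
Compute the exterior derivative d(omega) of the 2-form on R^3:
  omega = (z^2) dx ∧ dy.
d(omega) = (2*z) dx ∧ dy ∧ dz

For a 2-form omega = sum_{i<j} g_{ij} dx_i ∧ dx_j, the exterior derivative is
  d(omega) = sum_{i<j} d(g_{ij}) ∧ dx_i ∧ dx_j = sum_{i<j, k} (∂g_{ij}/∂x_k) dx_k ∧ dx_i ∧ dx_j.
Expand each term, using dx_k ∧ dx_i ∧ dx_j = sgn(permutation) dx_{(a)} ∧ dx_{(b)} ∧ dx_{(c)} with (a < b < c) sorted:
  d(z^2) includes (∂/∂z)(z^2) dz = (2*z) dz, which multiplied by dx ∧ dy gives (2*z) dx ∧ dy ∧ dz
Collecting like 3-forms: d(omega) = (2*z) dx ∧ dy ∧ dz.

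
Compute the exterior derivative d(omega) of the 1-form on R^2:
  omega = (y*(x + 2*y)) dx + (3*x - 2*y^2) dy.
d(omega) = (-x - 4*y + 3) dx ∧ dy

For a 1-form omega = sum_i f_i dx_i, the exterior derivative is
  d(omega) = sum_{i < j} (∂f_j/∂x_i - ∂f_i/∂x_j) dx_i ∧ dx_j.
  coefficient of dx ∧ dy: ∂f_2/∂x - ∂f_1/∂y = ∂(3*x - 2*y^2)/∂x - ∂(y*(x + 2*y))/∂y = -x - 4*y + 3
Assembling: d(omega) = (-x - 4*y + 3) dx ∧ dy.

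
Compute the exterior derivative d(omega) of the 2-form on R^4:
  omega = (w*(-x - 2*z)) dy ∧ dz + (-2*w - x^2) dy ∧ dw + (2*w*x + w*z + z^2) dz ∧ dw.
d(omega) = (-w) dx ∧ dy ∧ dz + (-x - 2*z) dy ∧ dz ∧ dw + (-2*x) dx ∧ dy ∧ dw + (2*w) dx ∧ dz ∧ dw

For a 2-form omega = sum_{i<j} g_{ij} dx_i ∧ dx_j, the exterior derivative is
  d(omega) = sum_{i<j} d(g_{ij}) ∧ dx_i ∧ dx_j = sum_{i<j, k} (∂g_{ij}/∂x_k) dx_k ∧ dx_i ∧ dx_j.
Expand each term, using dx_k ∧ dx_i ∧ dx_j = sgn(permutation) dx_{(a)} ∧ dx_{(b)} ∧ dx_{(c)} with (a < b < c) sorted:
  d(w*(-x - 2*z)) includes (∂/∂x)(w*(-x - 2*z)) dx = (-w) dx, which multiplied by dy ∧ dz gives (-w) dx ∧ dy ∧ dz
  d(w*(-x - 2*z)) includes (∂/∂w)(w*(-x - 2*z)) dw = (-x - 2*z) dw, which multiplied by dy ∧ dz gives (-x - 2*z) dy ∧ dz ∧ dw
  d(-2*w - x^2) includes (∂/∂x)(-2*w - x^2) dx = (-2*x) dx, which multiplied by dy ∧ dw gives (-2*x) dx ∧ dy ∧ dw
  d(2*w*x + w*z + z^2) includes (∂/∂x)(2*w*x + w*z + z^2) dx = (2*w) dx, which multiplied by dz ∧ dw gives (2*w) dx ∧ dz ∧ dw
Collecting like 3-forms: d(omega) = (-w) dx ∧ dy ∧ dz + (-x - 2*z) dy ∧ dz ∧ dw + (-2*x) dx ∧ dy ∧ dw + (2*w) dx ∧ dz ∧ dw.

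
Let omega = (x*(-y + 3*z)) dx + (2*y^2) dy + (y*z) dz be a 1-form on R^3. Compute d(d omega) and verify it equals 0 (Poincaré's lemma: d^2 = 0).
d(d omega) = 0

Step 1: d omega = sum_{i<j} (∂f_j/∂x_i - ∂f_i/∂x_j) dx_i ∧ dx_j:
  coeff of dx ∧ dy: x
  coeff of dx ∧ dz: -3*x
  coeff of dy ∧ dz: z
Step 2: Apply d again to each 2-form coefficient. The only possible 3-form in R^3 is dx ∧ dy ∧ dz, with coefficient
  ∂(coeff of dy∧dz)/∂x - ∂(coeff of dx∧dz)/∂y + ∂(coeff of dx∧dy)/∂z
  = ∂/∂x (z) - ∂/∂y (-3*x) + ∂/∂z (x).
Each of these terms simplifies to sums of mixed partials that cancel in pairs. The result is 0 (by equality of mixed partials for smooth functions — Schwarz / Clairaut).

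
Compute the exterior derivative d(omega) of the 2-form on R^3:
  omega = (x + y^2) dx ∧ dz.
d(omega) = (-2*y) dx ∧ dy ∧ dz

For a 2-form omega = sum_{i<j} g_{ij} dx_i ∧ dx_j, the exterior derivative is
  d(omega) = sum_{i<j} d(g_{ij}) ∧ dx_i ∧ dx_j = sum_{i<j, k} (∂g_{ij}/∂x_k) dx_k ∧ dx_i ∧ dx_j.
Expand each term, using dx_k ∧ dx_i ∧ dx_j = sgn(permutation) dx_{(a)} ∧ dx_{(b)} ∧ dx_{(c)} with (a < b < c) sorted:
  d(x + y^2) includes (∂/∂y)(x + y^2) dy = (2*y) dy, which multiplied by dx ∧ dz gives (-2*y) dx ∧ dy ∧ dz
Collecting like 3-forms: d(omega) = (-2*y) dx ∧ dy ∧ dz.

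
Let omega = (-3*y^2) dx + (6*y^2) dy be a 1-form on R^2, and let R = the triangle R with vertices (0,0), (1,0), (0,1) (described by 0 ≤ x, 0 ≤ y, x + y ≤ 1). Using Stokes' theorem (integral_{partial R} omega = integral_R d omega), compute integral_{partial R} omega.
integral_(partial R) omega = 1

Stokes: integral_partial_R omega = integral_R d omega with d omega = (∂Q/∂x - ∂P/∂y) dx ∧ dy.
  ∂Q/∂x = 0
  ∂P/∂y = -6*y
  integrand = ∂Q/∂x - ∂P/∂y = 6*y.
Integrating over R: integral_0^1 integral_0^{1-x} (6*y) dy dx = 1.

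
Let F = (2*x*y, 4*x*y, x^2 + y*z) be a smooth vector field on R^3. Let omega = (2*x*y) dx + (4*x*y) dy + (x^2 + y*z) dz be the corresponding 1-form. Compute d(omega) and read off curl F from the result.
d(omega) = (z) dy ∧ dz + (-2*x) dz ∧ dx + (-2*x + 4*y) dx ∧ dy; curl F = (z, -2*x, -2*x + 4*y)

d omega = sum_{i<j} (∂f_j/∂x_i - ∂f_i/∂x_j) dx_i ∧ dx_j. Under the identification (dy ∧ dz, dz ∧ dx, dx ∧ dy) ↔ (e_x, e_y, e_z), the coefficients are exactly the components of curl F. Compute:
  ∂R/∂y - ∂Q/∂z = (z) - (0) = z
  ∂P/∂z - ∂R/∂x = (0) - (2*x) = -2*x
  ∂Q/∂x - ∂P/∂y = (4*y) - (2*x) = -2*x + 4*y.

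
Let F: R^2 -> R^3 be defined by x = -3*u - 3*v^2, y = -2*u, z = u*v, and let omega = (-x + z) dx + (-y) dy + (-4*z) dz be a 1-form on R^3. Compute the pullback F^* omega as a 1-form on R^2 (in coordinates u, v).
F^* omega = (-4*u*v^2 - 3*u*v - 13*u - 9*v^2) du + (2*v*(-2*u^2 - 3*u*v - 9*u - 9*v^2)) dv

Using F^*(f dg) = (f ∘ F) d(g ∘ F), substitute each coordinate x_i by F_i(u, v) in f_i, and replace dx_i by d F_i = (∂F_i/∂u) du + (∂F_i/∂v) dv.
  For the x component: f_1(F) = u*v + 3*u + 3*v^2; d F_1 = (-3) du + (-6*v) dv
  For the y component: f_2(F) = 2*u; d F_2 = (-2) du + (0) dv
  For the z component: f_3(F) = -4*u*v; d F_3 = (v) du + (u) dv
Combining and collecting du, dv coefficients:
  coeff of du: -4*u*v^2 - 3*u*v - 13*u - 9*v^2
  coeff of dv: 2*v*(-2*u^2 - 3*u*v - 9*u - 9*v^2)
F^* omega = (-4*u*v^2 - 3*u*v - 13*u - 9*v^2) du + (2*v*(-2*u^2 - 3*u*v - 9*u - 9*v^2)) dv.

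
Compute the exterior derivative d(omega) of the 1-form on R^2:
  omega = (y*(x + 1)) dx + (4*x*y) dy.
d(omega) = (-x + 4*y - 1) dx ∧ dy

For a 1-form omega = sum_i f_i dx_i, the exterior derivative is
  d(omega) = sum_{i < j} (∂f_j/∂x_i - ∂f_i/∂x_j) dx_i ∧ dx_j.
  coefficient of dx ∧ dy: ∂f_2/∂x - ∂f_1/∂y = ∂(4*x*y)/∂x - ∂(y*(x + 1))/∂y = -x + 4*y - 1
Assembling: d(omega) = (-x + 4*y - 1) dx ∧ dy.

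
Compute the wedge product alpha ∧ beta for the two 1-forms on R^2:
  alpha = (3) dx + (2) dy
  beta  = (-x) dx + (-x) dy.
alpha ∧ beta = (-x) dx ∧ dy

Distribute the wedge, using dx_i ∧ dx_j = -dx_j ∧ dx_i and dx_i ∧ dx_i = 0. For each pair (i, j) with i < j, the coefficient of dx_i ∧ dx_j in alpha ∧ beta is (alpha_i * beta_j - alpha_j * beta_i). Collecting: alpha ∧ beta = (-x) dx ∧ dy.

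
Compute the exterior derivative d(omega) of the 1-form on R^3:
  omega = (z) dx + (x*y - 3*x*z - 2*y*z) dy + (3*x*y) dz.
d(omega) = (y - 3*z) dx ∧ dy + (3*y - 1) dx ∧ dz + (6*x + 2*y) dy ∧ dz

For a 1-form omega = sum_i f_i dx_i, the exterior derivative is
  d(omega) = sum_{i < j} (∂f_j/∂x_i - ∂f_i/∂x_j) dx_i ∧ dx_j.
  coefficient of dx ∧ dy: ∂f_2/∂x - ∂f_1/∂y = ∂(x*y - 3*x*z - 2*y*z)/∂x - ∂(z)/∂y = y - 3*z
  coefficient of dx ∧ dz: ∂f_3/∂x - ∂f_1/∂z = ∂(3*x*y)/∂x - ∂(z)/∂z = 3*y - 1
  coefficient of dy ∧ dz: ∂f_3/∂y - ∂f_2/∂z = ∂(3*x*y)/∂y - ∂(x*y - 3*x*z - 2*y*z)/∂z = 6*x + 2*y
Assembling: d(omega) = (y - 3*z) dx ∧ dy + (3*y - 1) dx ∧ dz + (6*x + 2*y) dy ∧ dz.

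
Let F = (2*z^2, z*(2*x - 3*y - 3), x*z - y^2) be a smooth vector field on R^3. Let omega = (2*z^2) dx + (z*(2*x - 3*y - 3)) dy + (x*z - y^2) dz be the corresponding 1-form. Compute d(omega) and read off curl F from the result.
d(omega) = (-2*x + y + 3) dy ∧ dz + (3*z) dz ∧ dx + (2*z) dx ∧ dy; curl F = (-2*x + y + 3, 3*z, 2*z)

d omega = sum_{i<j} (∂f_j/∂x_i - ∂f_i/∂x_j) dx_i ∧ dx_j. Under the identification (dy ∧ dz, dz ∧ dx, dx ∧ dy) ↔ (e_x, e_y, e_z), the coefficients are exactly the components of curl F. Compute:
  ∂R/∂y - ∂Q/∂z = (-2*y) - (2*x - 3*y - 3) = -2*x + y + 3
  ∂P/∂z - ∂R/∂x = (4*z) - (z) = 3*z
  ∂Q/∂x - ∂P/∂y = (2*z) - (0) = 2*z.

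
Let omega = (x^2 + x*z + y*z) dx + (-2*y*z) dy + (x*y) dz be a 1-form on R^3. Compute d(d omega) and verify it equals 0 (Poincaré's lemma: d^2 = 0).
d(d omega) = 0

Step 1: d omega = sum_{i<j} (∂f_j/∂x_i - ∂f_i/∂x_j) dx_i ∧ dx_j:
  coeff of dx ∧ dy: -z
  coeff of dx ∧ dz: -x
  coeff of dy ∧ dz: x + 2*y
Step 2: Apply d again to each 2-form coefficient. The only possible 3-form in R^3 is dx ∧ dy ∧ dz, with coefficient
  ∂(coeff of dy∧dz)/∂x - ∂(coeff of dx∧dz)/∂y + ∂(coeff of dx∧dy)/∂z
  = ∂/∂x (x + 2*y) - ∂/∂y (-x) + ∂/∂z (-z).
Each of these terms simplifies to sums of mixed partials that cancel in pairs. The result is 0 (by equality of mixed partials for smooth functions — Schwarz / Clairaut).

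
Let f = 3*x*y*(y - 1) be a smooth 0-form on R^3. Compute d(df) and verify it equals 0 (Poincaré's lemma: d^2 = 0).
d(df) = 0

Step 1: df = sum_i (∂f/∂x_i) dx_i = (3*y*(y - 1)) dx + (3*x*(2*y - 1)) dy + (0) dz.
Step 2: Apply d again. Using the 1-form formula, the coefficient of dx ∧ dy in d(df) is ∂^2 f/∂x ∂y - ∂^2 f/∂y ∂x = (6*y - 3) - (6*y - 3) = 0 (equality of mixed partials for smooth f).
Similarly for dx ∧ dz and dy ∧ dz — all coefficients vanish. So d(df) = 0.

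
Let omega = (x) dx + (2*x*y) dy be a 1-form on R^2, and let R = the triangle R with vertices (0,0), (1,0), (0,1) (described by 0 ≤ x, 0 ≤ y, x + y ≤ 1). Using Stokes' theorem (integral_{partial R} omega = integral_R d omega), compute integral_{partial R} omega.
integral_(partial R) omega = 1/3

Stokes: integral_partial_R omega = integral_R d omega with d omega = (∂Q/∂x - ∂P/∂y) dx ∧ dy.
  ∂Q/∂x = 2*y
  ∂P/∂y = 0
  integrand = ∂Q/∂x - ∂P/∂y = 2*y.
Integrating over R: integral_0^1 integral_0^{1-x} (2*y) dy dx = 1/3.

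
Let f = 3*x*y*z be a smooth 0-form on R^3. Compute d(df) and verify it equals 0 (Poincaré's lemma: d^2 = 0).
d(df) = 0

Step 1: df = sum_i (∂f/∂x_i) dx_i = (3*y*z) dx + (3*x*z) dy + (3*x*y) dz.
Step 2: Apply d again. Using the 1-form formula, the coefficient of dx ∧ dy in d(df) is ∂^2 f/∂x ∂y - ∂^2 f/∂y ∂x = (3*z) - (3*z) = 0 (equality of mixed partials for smooth f).
Similarly for dx ∧ dz and dy ∧ dz — all coefficients vanish. So d(df) = 0.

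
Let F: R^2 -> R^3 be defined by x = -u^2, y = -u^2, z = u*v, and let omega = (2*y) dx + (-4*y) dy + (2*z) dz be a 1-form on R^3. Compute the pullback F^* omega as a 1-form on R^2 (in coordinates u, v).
F^* omega = (2*u*(-2*u^2 + v^2)) du + (2*u^2*v) dv

Using F^*(f dg) = (f ∘ F) d(g ∘ F), substitute each coordinate x_i by F_i(u, v) in f_i, and replace dx_i by d F_i = (∂F_i/∂u) du + (∂F_i/∂v) dv.
  For the x component: f_1(F) = -2*u^2; d F_1 = (-2*u) du + (0) dv
  For the y component: f_2(F) = 4*u^2; d F_2 = (-2*u) du + (0) dv
  For the z component: f_3(F) = 2*u*v; d F_3 = (v) du + (u) dv
Combining and collecting du, dv coefficients:
  coeff of du: 2*u*(-2*u^2 + v^2)
  coeff of dv: 2*u^2*v
F^* omega = (2*u*(-2*u^2 + v^2)) du + (2*u^2*v) dv.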